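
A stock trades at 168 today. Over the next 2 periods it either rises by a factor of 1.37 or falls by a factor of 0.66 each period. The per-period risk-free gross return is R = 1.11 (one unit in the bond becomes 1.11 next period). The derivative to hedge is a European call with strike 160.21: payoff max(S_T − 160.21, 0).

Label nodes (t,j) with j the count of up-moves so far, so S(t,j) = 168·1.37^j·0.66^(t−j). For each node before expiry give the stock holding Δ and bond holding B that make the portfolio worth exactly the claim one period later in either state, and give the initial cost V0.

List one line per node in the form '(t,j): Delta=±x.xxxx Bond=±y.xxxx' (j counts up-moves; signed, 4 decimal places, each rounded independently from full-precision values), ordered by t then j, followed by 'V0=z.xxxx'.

(0,0): Delta=0.7425 Bond=-74.1705
(1,0): Delta=0.0000 Bond=0.0000
(1,1): Delta=0.9492 Bond=-129.8973
V0=50.5708

No-arbitrage ⇒ martingale measure with p* = (R−d)/(u−d) = 0.6338.
At expiry t=2: V(2,0)=0.0000, V(2,1)=0.0000, V(2,2)=155.1092
(1,0): S=110.8800. Δ = (V_up−V_dn)/(S_up−S_dn) = (0.0000−0.0000)/(151.9056−73.1808) = 0.0000. V = [p*·0.0000 + (1−p*)·0.0000]/1.11 = 0.0000. B = V − Δ·S = 0.0000.
(1,1): S=230.1600. Δ = (V_up−V_dn)/(S_up−S_dn) = (155.1092−0.0000)/(315.3192−151.9056) = 0.9492. V = [p*·155.1092 + (1−p*)·0.0000]/1.11 = 88.5663. B = V − Δ·S = -129.8973.
(0,0): S=168.0000. Δ = (V_up−V_dn)/(S_up−S_dn) = (88.5663−0.0000)/(230.1600−110.8800) = 0.7425. V = [p*·88.5663 + (1−p*)·0.0000]/1.11 = 50.5708. B = V − Δ·S = -74.1705.
Each (Δ,B) replicates both successor values, so the strategy is self-financing and V0 is arbitrage-free.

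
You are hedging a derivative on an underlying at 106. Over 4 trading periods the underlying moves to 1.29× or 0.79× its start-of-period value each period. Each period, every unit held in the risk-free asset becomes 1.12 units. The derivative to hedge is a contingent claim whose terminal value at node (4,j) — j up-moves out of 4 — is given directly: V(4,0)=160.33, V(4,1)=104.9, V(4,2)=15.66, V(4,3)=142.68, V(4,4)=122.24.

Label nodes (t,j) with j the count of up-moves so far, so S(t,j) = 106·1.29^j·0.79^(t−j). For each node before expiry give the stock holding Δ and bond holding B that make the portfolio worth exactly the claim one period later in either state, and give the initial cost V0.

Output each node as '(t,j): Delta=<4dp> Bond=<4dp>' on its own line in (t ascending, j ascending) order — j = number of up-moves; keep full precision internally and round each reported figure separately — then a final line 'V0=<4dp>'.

Since d<R<u, set p* = (R−d)/(u−d) = 0.6600; price each node as the discounted p*-expectation of its children.
At expiry t=4: V(4,0)=160.3300, V(4,1)=104.9000, V(4,2)=15.6600, V(4,3)=142.6800, V(4,4)=122.2400
  t=3,j=0: stock 52.2621 → up 67.4182 (V=104.9000), down 41.2871 (V=160.3300). Price 110.4877; hedge Δ=-2.1212, bond B=221.3477.
  t=3,j=1: stock 85.3394 → up 110.0879 (V=15.6600), down 67.4182 (V=104.9000). Price 41.0729; hedge Δ=-2.0914, bond B=219.5529.
  t=3,j=2: stock 139.3517 → up 179.7637 (V=142.6800), down 110.0879 (V=15.6600). Price 88.8332; hedge Δ=1.8230, bond B=-165.2068.
  t=3,j=3: stock 227.5490 → up 293.5383 (V=122.2400), down 179.7637 (V=142.6800). Price 115.3479; hedge Δ=-0.1797, bond B=156.2279.
  t=2,j=0: stock 66.1546 → up 85.3394 (V=41.0729), down 52.2621 (V=110.4877). Price 57.7446; hedge Δ=-2.0986, bond B=196.5742.
  t=2,j=1: stock 108.0246 → up 139.3517 (V=88.8332), down 85.3394 (V=41.0729). Price 64.8167; hedge Δ=0.8842, bond B=-30.7040.
  t=2,j=2: stock 176.3946 → up 227.5490 (V=115.3479), down 139.3517 (V=88.8332). Price 94.9401; hedge Δ=0.3006, bond B=41.9108.
  t=1,j=0: stock 83.7400 → up 108.0246 (V=64.8167), down 66.1546 (V=57.7446). Price 55.7251; hedge Δ=0.1689, bond B=41.5809.
  t=1,j=1: stock 136.7400 → up 176.3946 (V=94.9401), down 108.0246 (V=64.8167). Price 75.6233; hedge Δ=0.4406, bond B=15.3766.
  t=0,j=0: stock 106.0000 → up 136.7400 (V=75.6233), down 83.7400 (V=55.7251). Price 61.4803; hedge Δ=0.3754, bond B=21.6840.
Check: Δ(0,0)·S0 + B(0,0) = 61.4803 = V0.

(0,0): Delta=0.3754 Bond=21.6840
(1,0): Delta=0.1689 Bond=41.5809
(1,1): Delta=0.4406 Bond=15.3766
(2,0): Delta=-2.0986 Bond=196.5742
(2,1): Delta=0.8842 Bond=-30.7040
(2,2): Delta=0.3006 Bond=41.9108
(3,0): Delta=-2.1212 Bond=221.3477
(3,1): Delta=-2.0914 Bond=219.5529
(3,2): Delta=1.8230 Bond=-165.2068
(3,3): Delta=-0.1797 Bond=156.2279
V0=61.4803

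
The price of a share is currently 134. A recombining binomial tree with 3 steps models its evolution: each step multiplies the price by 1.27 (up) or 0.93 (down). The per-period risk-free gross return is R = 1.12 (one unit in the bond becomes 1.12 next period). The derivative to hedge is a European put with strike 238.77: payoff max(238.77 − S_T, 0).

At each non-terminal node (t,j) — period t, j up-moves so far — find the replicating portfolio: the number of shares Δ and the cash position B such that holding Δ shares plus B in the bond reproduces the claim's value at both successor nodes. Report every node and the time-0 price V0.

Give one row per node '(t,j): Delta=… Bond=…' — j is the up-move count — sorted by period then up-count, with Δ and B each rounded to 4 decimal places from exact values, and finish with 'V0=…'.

Under the risk-neutral measure, an up-move has probability p* = (R−d)/(u−d) = 0.5588 and values discount at R = 1.12.
Terminal payoffs: V(3,0)=130.9862, V(3,1)=91.5813, V(3,2)=37.7704, V(3,3)=0.0000
Node (2,0) S=115.8966: V=(p*·91.5813+(1−p*)·130.9862)/1.12=97.2909; Δ=(91.5813−130.9862)/(147.1887−107.7838)=-1.0000; B=V−Δ·S=213.1875
Node (2,1) S=158.2674: V=(p*·37.7704+(1−p*)·91.5813)/1.12=54.9201; Δ=(37.7704−91.5813)/(200.9996−147.1887)=-1.0000; B=V−Δ·S=213.1875
Node (2,2) S=216.1286: V=(p*·0.0000+(1−p*)·37.7704)/1.12=14.8780; Δ=(0.0000−37.7704)/(274.4833−200.9996)=-0.5140; B=V−Δ·S=125.9675
Node (1,0) S=124.6200: V=(p*·54.9201+(1−p*)·97.2909)/1.12=65.7260; Δ=(54.9201−97.2909)/(158.2674−115.8966)=-1.0000; B=V−Δ·S=190.3460
Node (1,1) S=170.1800: V=(p*·14.8780+(1−p*)·54.9201)/1.12=29.0568; Δ=(14.8780−54.9201)/(216.1286−158.2674)=-0.6920; B=V−Δ·S=146.8276
Node (0,0) S=134.0000: V=(p*·29.0568+(1−p*)·65.7260)/1.12=40.3879; Δ=(29.0568−65.7260)/(170.1800−124.6200)=-0.8049; B=V−Δ·S=148.2383
Check: Δ(0,0)·S0 + B(0,0) = 40.3879 = V0.

(0,0): Delta=-0.8049 Bond=148.2383
(1,0): Delta=-1.0000 Bond=190.3460
(1,1): Delta=-0.6920 Bond=146.8276
(2,0): Delta=-1.0000 Bond=213.1875
(2,1): Delta=-1.0000 Bond=213.1875
(2,2): Delta=-0.5140 Bond=125.9675
V0=40.3879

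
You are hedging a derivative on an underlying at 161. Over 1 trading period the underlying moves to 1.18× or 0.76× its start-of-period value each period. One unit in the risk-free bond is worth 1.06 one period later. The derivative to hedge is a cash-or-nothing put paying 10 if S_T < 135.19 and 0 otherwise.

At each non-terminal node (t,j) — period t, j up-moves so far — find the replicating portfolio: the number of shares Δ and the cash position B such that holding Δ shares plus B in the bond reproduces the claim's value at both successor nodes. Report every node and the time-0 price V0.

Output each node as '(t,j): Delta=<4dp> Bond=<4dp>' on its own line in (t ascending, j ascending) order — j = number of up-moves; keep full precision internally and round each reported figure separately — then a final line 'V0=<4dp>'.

Risk-neutral probability p* = (R−d)/(u−d) = (1.06−0.76)/(1.18−0.76) = 0.7143.
Terminal payoffs: V(1,0)=10.0000, V(1,1)=0.0000
  t=0,j=0: stock 161.0000 → up 189.9800 (V=0.0000), down 122.3600 (V=10.0000). Price 2.6954; hedge Δ=-0.1479, bond B=26.5049.
Each (Δ,B) replicates both successor values, so the strategy is self-financing and V0 is arbitrage-free.

(0,0): Delta=-0.1479 Bond=26.5049
V0=2.6954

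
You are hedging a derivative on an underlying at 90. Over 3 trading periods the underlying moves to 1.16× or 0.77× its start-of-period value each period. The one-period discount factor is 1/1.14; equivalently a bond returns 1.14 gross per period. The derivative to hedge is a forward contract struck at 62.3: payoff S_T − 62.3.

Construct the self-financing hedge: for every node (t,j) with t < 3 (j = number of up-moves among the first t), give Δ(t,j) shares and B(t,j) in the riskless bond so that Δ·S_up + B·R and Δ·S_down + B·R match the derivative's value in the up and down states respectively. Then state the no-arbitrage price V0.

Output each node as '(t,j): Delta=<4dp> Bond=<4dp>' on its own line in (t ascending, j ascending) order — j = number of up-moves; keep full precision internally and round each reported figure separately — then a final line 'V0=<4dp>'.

(0,0): Delta=1.0000 Bond=-42.0507
(1,0): Delta=1.0000 Bond=-47.9378
(1,1): Delta=1.0000 Bond=-47.9378
(2,0): Delta=1.0000 Bond=-54.6491
(2,1): Delta=1.0000 Bond=-54.6491
(2,2): Delta=1.0000 Bond=-54.6491
V0=47.9493

Under the risk-neutral measure, an up-move has probability p* = (R−d)/(u−d) = 0.9487 and values discount at R = 1.14.
At expiry t=3: V(3,0)=-21.2120, V(3,1)=-0.4012, V(3,2)=30.9501, V(3,3)=78.1806
  t=2,j=0: stock 53.3610 → up 61.8988 (V=-0.4012), down 41.0880 (V=-21.2120). Price -1.2881; hedge Δ=1.0000, bond B=-54.6491.
  t=2,j=1: stock 80.3880 → up 93.2501 (V=30.9501), down 61.8988 (V=-0.4012). Price 25.7389; hedge Δ=1.0000, bond B=-54.6491.
  t=2,j=2: stock 121.1040 → up 140.4806 (V=78.1806), down 93.2501 (V=30.9501). Price 66.4549; hedge Δ=1.0000, bond B=-54.6491.
  t=1,j=0: stock 69.3000 → up 80.3880 (V=25.7389), down 53.3610 (V=-1.2881). Price 21.3622; hedge Δ=1.0000, bond B=-47.9378.
  t=1,j=1: stock 104.4000 → up 121.1040 (V=66.4549), down 80.3880 (V=25.7389). Price 56.4622; hedge Δ=1.0000, bond B=-47.9378.
  t=0,j=0: stock 90.0000 → up 104.4000 (V=56.4622), down 69.3000 (V=21.3622). Price 47.9493; hedge Δ=1.0000, bond B=-42.0507.
The time-0 hedge costs 47.9493, which is the no-arbitrage price.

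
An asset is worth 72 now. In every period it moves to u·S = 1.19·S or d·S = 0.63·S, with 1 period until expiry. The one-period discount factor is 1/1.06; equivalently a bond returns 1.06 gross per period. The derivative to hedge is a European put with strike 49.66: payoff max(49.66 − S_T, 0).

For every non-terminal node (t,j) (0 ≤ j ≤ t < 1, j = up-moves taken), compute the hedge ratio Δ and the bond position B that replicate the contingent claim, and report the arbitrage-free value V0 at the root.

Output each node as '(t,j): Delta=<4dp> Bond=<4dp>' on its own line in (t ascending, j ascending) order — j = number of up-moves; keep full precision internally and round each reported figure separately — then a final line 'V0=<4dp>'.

(0,0): Delta=-0.1066 Bond=8.6203
V0=0.9417

Risk-neutral probability p* = (R−d)/(u−d) = (1.06−0.63)/(1.19−0.63) = 0.7679.
Terminal payoffs: V(1,0)=4.3000, V(1,1)=0.0000
(0,0): S=72.0000. Δ = (V_up−V_dn)/(S_up−S_dn) = (0.0000−4.3000)/(85.6800−45.3600) = -0.1066. V = [p*·0.0000 + (1−p*)·4.3000]/1.06 = 0.9417. B = V − Δ·S = 8.6203.
Each (Δ,B) replicates both successor values, so the strategy is self-financing and V0 is arbitrage-free.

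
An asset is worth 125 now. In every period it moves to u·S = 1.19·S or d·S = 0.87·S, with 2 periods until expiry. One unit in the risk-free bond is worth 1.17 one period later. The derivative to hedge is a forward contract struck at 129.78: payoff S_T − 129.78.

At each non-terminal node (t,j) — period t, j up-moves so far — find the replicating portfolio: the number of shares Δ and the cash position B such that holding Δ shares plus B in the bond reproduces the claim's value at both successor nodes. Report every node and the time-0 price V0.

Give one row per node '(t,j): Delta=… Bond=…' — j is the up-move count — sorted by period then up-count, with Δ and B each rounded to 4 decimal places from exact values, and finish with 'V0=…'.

(0,0): Delta=1.0000 Bond=-94.8060
(1,0): Delta=1.0000 Bond=-110.9231
(1,1): Delta=1.0000 Bond=-110.9231
V0=30.1940

No-arbitrage ⇒ martingale measure with p* = (R−d)/(u−d) = 0.9375.
Terminal payoffs: V(2,0)=-35.1675, V(2,1)=-0.3675, V(2,2)=47.2325
  t=1,j=0: stock 108.7500 → up 129.4125 (V=-0.3675), down 94.6125 (V=-35.1675). Price -2.1731; hedge Δ=1.0000, bond B=-110.9231.
  t=1,j=1: stock 148.7500 → up 177.0125 (V=47.2325), down 129.4125 (V=-0.3675). Price 37.8269; hedge Δ=1.0000, bond B=-110.9231.
  t=0,j=0: stock 125.0000 → up 148.7500 (V=37.8269), down 108.7500 (V=-2.1731). Price 30.1940; hedge Δ=1.0000, bond B=-94.8060.
Each (Δ,B) replicates both successor values, so the strategy is self-financing and V0 is arbitrage-free.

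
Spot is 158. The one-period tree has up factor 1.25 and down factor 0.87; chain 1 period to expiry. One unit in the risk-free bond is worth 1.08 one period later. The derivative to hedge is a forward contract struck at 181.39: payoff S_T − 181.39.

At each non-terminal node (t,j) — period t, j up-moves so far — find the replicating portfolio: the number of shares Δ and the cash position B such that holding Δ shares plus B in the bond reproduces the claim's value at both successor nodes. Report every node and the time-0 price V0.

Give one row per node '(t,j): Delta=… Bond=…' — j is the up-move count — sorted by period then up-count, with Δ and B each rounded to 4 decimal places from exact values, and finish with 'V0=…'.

(0,0): Delta=1.0000 Bond=-167.9537
V0=-9.9537

Under the risk-neutral measure, an up-move has probability p* = (R−d)/(u−d) = 0.5526 and values discount at R = 1.08.
Terminal payoffs: V(1,0)=-43.9300, V(1,1)=16.1100
Node (0,0) S=158.0000: V=(p*·16.1100+(1−p*)·-43.9300)/1.08=-9.9537; Δ=(16.1100−-43.9300)/(197.5000−137.4600)=1.0000; B=V−Δ·S=-167.9537
The time-0 hedge costs -9.9537, which is the no-arbitrage price.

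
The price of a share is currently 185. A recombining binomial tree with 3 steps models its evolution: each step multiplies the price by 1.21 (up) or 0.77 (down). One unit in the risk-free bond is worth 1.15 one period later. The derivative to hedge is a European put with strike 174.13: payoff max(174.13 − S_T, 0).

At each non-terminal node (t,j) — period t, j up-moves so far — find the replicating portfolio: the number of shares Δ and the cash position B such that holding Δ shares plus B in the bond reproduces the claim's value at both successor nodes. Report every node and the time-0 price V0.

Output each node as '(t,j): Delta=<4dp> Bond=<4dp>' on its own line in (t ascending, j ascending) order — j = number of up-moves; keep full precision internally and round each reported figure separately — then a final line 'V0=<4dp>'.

Under the risk-neutral measure, an up-move has probability p* = (R−d)/(u−d) = 0.8636 and values discount at R = 1.15.
Payoff layer (t=3): V(3,0)=89.6714, V(3,1)=41.4093, V(3,2)=0.0000, V(3,3)=0.0000
(2,0): S=109.6865. Δ = (V_up−V_dn)/(S_up−S_dn) = (41.4093−89.6714)/(132.7207−84.4586) = -1.0000. V = [p*·41.4093 + (1−p*)·89.6714]/1.15 = 41.7309. B = V − Δ·S = 151.4174.
(2,1): S=172.3645. Δ = (V_up−V_dn)/(S_up−S_dn) = (0.0000−41.4093)/(208.5610−132.7207) = -0.5460. V = [p*·0.0000 + (1−p*)·41.4093]/1.15 = 4.9102. B = V − Δ·S = 99.0223.
(2,2): S=270.8585. Δ = (V_up−V_dn)/(S_up−S_dn) = (0.0000−0.0000)/(327.7388−208.5610) = 0.0000. V = [p*·0.0000 + (1−p*)·0.0000]/1.15 = 0.0000. B = V − Δ·S = 0.0000.
(1,0): S=142.4500. Δ = (V_up−V_dn)/(S_up−S_dn) = (4.9102−41.7309)/(172.3645−109.6865) = -0.5875. V = [p*·4.9102 + (1−p*)·41.7309]/1.15 = 8.6358. B = V − Δ·S = 92.3192.
(1,1): S=223.8500. Δ = (V_up−V_dn)/(S_up−S_dn) = (0.0000−4.9102)/(270.8585−172.3645) = -0.0499. V = [p*·0.0000 + (1−p*)·4.9102]/1.15 = 0.5822. B = V − Δ·S = 11.7418.
(0,0): S=185.0000. Δ = (V_up−V_dn)/(S_up−S_dn) = (0.5822−8.6358)/(223.8500−142.4500) = -0.0989. V = [p*·0.5822 + (1−p*)·8.6358]/1.15 = 1.4613. B = V − Δ·S = 19.7649.
Each (Δ,B) replicates both successor values, so the strategy is self-financing and V0 is arbitrage-free.

(0,0): Delta=-0.0989 Bond=19.7649
(1,0): Delta=-0.5875 Bond=92.3192
(1,1): Delta=-0.0499 Bond=11.7418
(2,0): Delta=-1.0000 Bond=151.4174
(2,1): Delta=-0.5460 Bond=99.0223
(2,2): Delta=0.0000 Bond=0.0000
V0=1.4613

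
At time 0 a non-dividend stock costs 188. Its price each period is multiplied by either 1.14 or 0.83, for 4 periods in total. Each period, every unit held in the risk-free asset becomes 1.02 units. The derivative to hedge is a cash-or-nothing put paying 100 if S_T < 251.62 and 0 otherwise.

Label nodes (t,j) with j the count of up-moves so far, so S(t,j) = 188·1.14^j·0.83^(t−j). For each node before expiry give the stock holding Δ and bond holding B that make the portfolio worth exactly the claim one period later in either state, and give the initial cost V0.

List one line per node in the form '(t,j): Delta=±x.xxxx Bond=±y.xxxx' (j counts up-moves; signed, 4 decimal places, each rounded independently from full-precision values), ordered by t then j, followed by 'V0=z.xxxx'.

(0,0): Delta=-0.3723 Bond=149.3342
(1,0): Delta=0.0000 Bond=94.2322
(1,1): Delta=-0.5434 Bond=189.0085
(2,0): Delta=0.0000 Bond=96.1169
(2,1): Delta=0.0000 Bond=96.1169
(2,2): Delta=-0.7933 Bond=253.8446
(3,0): Delta=0.0000 Bond=98.0392
(3,1): Delta=0.0000 Bond=98.0392
(3,2): Delta=0.0000 Bond=98.0392
(3,3): Delta=-1.1582 Bond=360.5313
V0=79.3479

No-arbitrage ⇒ martingale measure with p* = (R−d)/(u−d) = 0.6129.
Terminal values V(4,·): V(4,0)=100.0000, V(4,1)=100.0000, V(4,2)=100.0000, V(4,3)=100.0000, V(4,4)=0.0000
(3,0): S=107.4960. Δ = (V_up−V_dn)/(S_up−S_dn) = (100.0000−100.0000)/(122.5454−89.2216) = 0.0000. V = [p*·100.0000 + (1−p*)·100.0000]/1.02 = 98.0392. B = V − Δ·S = 98.0392.
(3,1): S=147.6450. Δ = (V_up−V_dn)/(S_up−S_dn) = (100.0000−100.0000)/(168.3154−122.5454) = 0.0000. V = [p*·100.0000 + (1−p*)·100.0000]/1.02 = 98.0392. B = V − Δ·S = 98.0392.
(3,2): S=202.7896. Δ = (V_up−V_dn)/(S_up−S_dn) = (100.0000−100.0000)/(231.1801−168.3154) = 0.0000. V = [p*·100.0000 + (1−p*)·100.0000]/1.02 = 98.0392. B = V − Δ·S = 98.0392.
(3,3): S=278.5303. Δ = (V_up−V_dn)/(S_up−S_dn) = (0.0000−100.0000)/(317.5245−231.1801) = -1.1582. V = [p*·0.0000 + (1−p*)·100.0000]/1.02 = 37.9507. B = V − Δ·S = 360.5313.
(2,0): S=129.5132. Δ = (V_up−V_dn)/(S_up−S_dn) = (98.0392−98.0392)/(147.6450−107.4960) = 0.0000. V = [p*·98.0392 + (1−p*)·98.0392]/1.02 = 96.1169. B = V − Δ·S = 96.1169.
(2,1): S=177.8856. Δ = (V_up−V_dn)/(S_up−S_dn) = (98.0392−98.0392)/(202.7896−147.6450) = 0.0000. V = [p*·98.0392 + (1−p*)·98.0392]/1.02 = 96.1169. B = V − Δ·S = 96.1169.
(2,2): S=244.3248. Δ = (V_up−V_dn)/(S_up−S_dn) = (37.9507−98.0392)/(278.5303−202.7896) = -0.7933. V = [p*·37.9507 + (1−p*)·98.0392]/1.02 = 60.0105. B = V − Δ·S = 253.8446.
(1,0): S=156.0400. Δ = (V_up−V_dn)/(S_up−S_dn) = (96.1169−96.1169)/(177.8856−129.5132) = 0.0000. V = [p*·96.1169 + (1−p*)·96.1169]/1.02 = 94.2322. B = V − Δ·S = 94.2322.
(1,1): S=214.3200. Δ = (V_up−V_dn)/(S_up−S_dn) = (60.0105−96.1169)/(244.3248−177.8856) = -0.5434. V = [p*·60.0105 + (1−p*)·96.1169]/1.02 = 72.5365. B = V − Δ·S = 189.0085.
(0,0): S=188.0000. Δ = (V_up−V_dn)/(S_up−S_dn) = (72.5365−94.2322)/(214.3200−156.0400) = -0.3723. V = [p*·72.5365 + (1−p*)·94.2322]/1.02 = 79.3479. B = V − Δ·S = 149.3342.
Each (Δ,B) replicates both successor values, so the strategy is self-financing and V0 is arbitrage-free.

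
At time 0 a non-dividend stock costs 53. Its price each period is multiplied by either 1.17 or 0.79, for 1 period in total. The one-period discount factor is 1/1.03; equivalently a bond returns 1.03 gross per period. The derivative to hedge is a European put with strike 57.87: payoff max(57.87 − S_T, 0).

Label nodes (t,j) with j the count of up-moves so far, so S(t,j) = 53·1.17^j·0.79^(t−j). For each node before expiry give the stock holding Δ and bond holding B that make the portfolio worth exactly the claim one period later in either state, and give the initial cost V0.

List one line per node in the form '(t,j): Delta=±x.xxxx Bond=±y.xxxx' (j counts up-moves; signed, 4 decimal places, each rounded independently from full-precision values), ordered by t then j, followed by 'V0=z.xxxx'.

(0,0): Delta=-0.7944 Bond=47.8283
V0=5.7230

Under the risk-neutral measure, an up-move has probability p* = (R−d)/(u−d) = 0.6316 and values discount at R = 1.03.
At expiry t=1: V(1,0)=16.0000, V(1,1)=0.0000
  t=0,j=0: stock 53.0000 → up 62.0100 (V=0.0000), down 41.8700 (V=16.0000). Price 5.7230; hedge Δ=-0.7944, bond B=47.8283.
Check: Δ(0,0)·S0 + B(0,0) = 5.7230 = V0.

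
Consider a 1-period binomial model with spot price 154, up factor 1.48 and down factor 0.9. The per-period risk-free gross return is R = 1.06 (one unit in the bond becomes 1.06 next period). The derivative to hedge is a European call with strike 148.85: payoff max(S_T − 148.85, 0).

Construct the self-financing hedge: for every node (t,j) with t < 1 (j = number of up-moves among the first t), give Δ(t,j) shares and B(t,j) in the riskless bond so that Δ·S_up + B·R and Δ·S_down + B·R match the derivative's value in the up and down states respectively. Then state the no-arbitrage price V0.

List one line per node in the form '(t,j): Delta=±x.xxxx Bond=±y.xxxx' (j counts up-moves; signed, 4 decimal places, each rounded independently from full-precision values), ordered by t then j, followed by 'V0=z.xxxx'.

No-arbitrage ⇒ martingale measure with p* = (R−d)/(u−d) = 0.2759.
Terminal values V(1,·): V(1,0)=0.0000, V(1,1)=79.0700
Node (0,0) S=154.0000: V=(p*·79.0700+(1−p*)·0.0000)/1.06=20.5777; Δ=(79.0700−0.0000)/(227.9200−138.6000)=0.8852; B=V−Δ·S=-115.7498
Root portfolio cost Δ·154+B reproduces V0=20.5777.

(0,0): Delta=0.8852 Bond=-115.7498
V0=20.5777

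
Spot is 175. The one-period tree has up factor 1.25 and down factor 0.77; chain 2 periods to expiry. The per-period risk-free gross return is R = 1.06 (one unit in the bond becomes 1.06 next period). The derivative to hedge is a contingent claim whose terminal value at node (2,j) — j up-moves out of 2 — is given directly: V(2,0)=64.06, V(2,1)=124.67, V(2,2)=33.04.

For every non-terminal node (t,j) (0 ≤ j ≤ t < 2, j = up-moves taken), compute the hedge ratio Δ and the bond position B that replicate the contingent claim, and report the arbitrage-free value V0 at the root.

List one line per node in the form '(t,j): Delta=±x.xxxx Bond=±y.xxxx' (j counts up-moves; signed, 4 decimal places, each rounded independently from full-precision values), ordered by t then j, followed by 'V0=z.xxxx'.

(0,0): Delta=-0.3523 Bond=134.3882
(1,0): Delta=0.9371 Bond=-31.2911
(1,1): Delta=-0.8727 Bond=256.2828
V0=72.7366

No-arbitrage ⇒ martingale measure with p* = (R−d)/(u−d) = 0.6042.
Terminal payoffs: V(2,0)=64.0600, V(2,1)=124.6700, V(2,2)=33.0400
  t=1,j=0: stock 134.7500 → up 168.4375 (V=124.6700), down 103.7575 (V=64.0600). Price 94.9798; hedge Δ=0.9371, bond B=-31.2911.
  t=1,j=1: stock 218.7500 → up 273.4375 (V=33.0400), down 168.4375 (V=124.6700). Price 65.3870; hedge Δ=-0.8727, bond B=256.2828.
  t=0,j=0: stock 175.0000 → up 218.7500 (V=65.3870), down 134.7500 (V=94.9798). Price 72.7366; hedge Δ=-0.3523, bond B=134.3882.
Self-financing check: at every node Δ·S+B equals the discounted successor values.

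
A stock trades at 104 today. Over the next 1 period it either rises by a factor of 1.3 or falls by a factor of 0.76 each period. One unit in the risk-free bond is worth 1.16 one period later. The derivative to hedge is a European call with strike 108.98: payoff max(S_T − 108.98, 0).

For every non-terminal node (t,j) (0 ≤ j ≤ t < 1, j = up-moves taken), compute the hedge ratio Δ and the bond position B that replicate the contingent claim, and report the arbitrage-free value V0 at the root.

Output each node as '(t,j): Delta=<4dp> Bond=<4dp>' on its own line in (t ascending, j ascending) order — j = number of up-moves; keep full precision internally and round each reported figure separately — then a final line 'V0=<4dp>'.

Under the risk-neutral measure, an up-move has probability p* = (R−d)/(u−d) = 0.7407 and values discount at R = 1.16.
Payoff layer (t=1): V(1,0)=0.0000, V(1,1)=26.2200
(0,0): S=104.0000. Δ = (V_up−V_dn)/(S_up−S_dn) = (26.2200−0.0000)/(135.2000−79.0400) = 0.4669. V = [p*·26.2200 + (1−p*)·0.0000]/1.16 = 16.7433. B = V − Δ·S = -31.8123.
Root portfolio cost Δ·104+B reproduces V0=16.7433.

(0,0): Delta=0.4669 Bond=-31.8123
V0=16.7433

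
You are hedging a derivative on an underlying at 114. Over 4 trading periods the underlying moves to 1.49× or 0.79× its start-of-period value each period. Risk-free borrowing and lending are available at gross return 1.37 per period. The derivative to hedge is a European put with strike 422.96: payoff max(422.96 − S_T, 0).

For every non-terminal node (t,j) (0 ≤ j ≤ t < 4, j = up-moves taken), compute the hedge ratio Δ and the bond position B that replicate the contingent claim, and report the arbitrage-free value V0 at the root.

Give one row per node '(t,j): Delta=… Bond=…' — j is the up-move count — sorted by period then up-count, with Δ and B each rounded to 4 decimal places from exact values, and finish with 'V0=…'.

Risk-neutral probability p* = (R−d)/(u−d) = (1.37−0.79)/(1.49−0.79) = 0.8286.
Terminal payoffs: V(4,0)=378.5569, V(4,1)=339.2124, V(4,2)=265.0057, V(4,3)=125.0461, V(4,4)=0.0000
Node (3,0) S=56.2064: V=(p*·339.2124+(1−p*)·378.5569)/1.37=252.5235; Δ=(339.2124−378.5569)/(83.7476−44.4031)=-1.0000; B=V−Δ·S=308.7299
Node (3,1) S=106.0096: V=(p*·265.0057+(1−p*)·339.2124)/1.37=202.7203; Δ=(265.0057−339.2124)/(157.9543−83.7476)=-1.0000; B=V−Δ·S=308.7299
Node (3,2) S=199.9422: V=(p*·125.0461+(1−p*)·265.0057)/1.37=108.7877; Δ=(125.0461−265.0057)/(297.9139−157.9543)=-1.0000; B=V−Δ·S=308.7299
Node (3,3) S=377.1062: V=(p*·0.0000+(1−p*)·125.0461)/1.37=15.6471; Δ=(0.0000−125.0461)/(561.8882−297.9139)=-0.4737; B=V−Δ·S=194.2844
Node (2,0) S=71.1474: V=(p*·202.7203+(1−p*)·252.5235)/1.37=154.2029; Δ=(202.7203−252.5235)/(106.0096−56.2064)=-1.0000; B=V−Δ·S=225.3503
Node (2,1) S=134.1894: V=(p*·108.7877+(1−p*)·202.7203)/1.37=91.1609; Δ=(108.7877−202.7203)/(199.9422−106.0096)=-1.0000; B=V−Δ·S=225.3503
Node (2,2) S=253.0914: V=(p*·15.6471+(1−p*)·108.7877)/1.37=23.0759; Δ=(15.6471−108.7877)/(377.1062−199.9422)=-0.5257; B=V−Δ·S=156.1340
Node (1,0) S=90.0600: V=(p*·91.1609+(1−p*)·154.2029)/1.37=74.4293; Δ=(91.1609−154.2029)/(134.1894−71.1474)=-1.0000; B=V−Δ·S=164.4893
Node (1,1) S=169.8600: V=(p*·23.0759+(1−p*)·91.1609)/1.37=25.3632; Δ=(23.0759−91.1609)/(253.0914−134.1894)=-0.5726; B=V−Δ·S=122.6275
Node (0,0) S=114.0000: V=(p*·25.3632+(1−p*)·74.4293)/1.37=24.6530; Δ=(25.3632−74.4293)/(169.8600−90.0600)=-0.6149; B=V−Δ·S=94.7473
Check: Δ(0,0)·S0 + B(0,0) = 24.6530 = V0.

(0,0): Delta=-0.6149 Bond=94.7473
(1,0): Delta=-1.0000 Bond=164.4893
(1,1): Delta=-0.5726 Bond=122.6275
(2,0): Delta=-1.0000 Bond=225.3503
(2,1): Delta=-1.0000 Bond=225.3503
(2,2): Delta=-0.5257 Bond=156.1340
(3,0): Delta=-1.0000 Bond=308.7299
(3,1): Delta=-1.0000 Bond=308.7299
(3,2): Delta=-1.0000 Bond=308.7299
(3,3): Delta=-0.4737 Bond=194.2844
V0=24.6530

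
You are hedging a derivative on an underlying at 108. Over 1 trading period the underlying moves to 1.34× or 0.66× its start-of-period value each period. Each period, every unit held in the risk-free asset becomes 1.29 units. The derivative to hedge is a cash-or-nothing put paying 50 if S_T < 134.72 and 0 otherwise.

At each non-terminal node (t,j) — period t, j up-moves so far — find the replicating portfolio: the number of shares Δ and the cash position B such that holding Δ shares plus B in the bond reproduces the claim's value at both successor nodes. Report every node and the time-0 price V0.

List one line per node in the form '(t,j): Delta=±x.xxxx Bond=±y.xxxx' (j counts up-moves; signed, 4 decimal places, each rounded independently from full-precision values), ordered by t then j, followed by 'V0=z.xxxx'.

(0,0): Delta=-0.6808 Bond=76.3794
V0=2.8500

Under the risk-neutral measure, an up-move has probability p* = (R−d)/(u−d) = 0.9265 and values discount at R = 1.29.
At expiry t=1: V(1,0)=50.0000, V(1,1)=0.0000
  t=0,j=0: stock 108.0000 → up 144.7200 (V=0.0000), down 71.2800 (V=50.0000). Price 2.8500; hedge Δ=-0.6808, bond B=76.3794.
Self-financing check: at every node Δ·S+B equals the discounted successor values.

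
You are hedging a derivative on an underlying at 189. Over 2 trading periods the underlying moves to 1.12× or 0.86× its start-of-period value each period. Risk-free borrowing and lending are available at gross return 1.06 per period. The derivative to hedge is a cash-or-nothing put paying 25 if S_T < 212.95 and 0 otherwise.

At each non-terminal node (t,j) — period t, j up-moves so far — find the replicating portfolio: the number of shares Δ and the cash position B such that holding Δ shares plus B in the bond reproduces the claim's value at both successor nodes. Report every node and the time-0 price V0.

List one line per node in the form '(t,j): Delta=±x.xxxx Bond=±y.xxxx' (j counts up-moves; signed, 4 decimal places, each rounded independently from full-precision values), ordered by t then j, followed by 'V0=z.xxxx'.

Risk-neutral probability p* = (R−d)/(u−d) = (1.06−0.86)/(1.12−0.86) = 0.7692.
Payoff layer (t=2): V(2,0)=25.0000, V(2,1)=25.0000, V(2,2)=0.0000
(1,0): S=162.5400. Δ = (V_up−V_dn)/(S_up−S_dn) = (25.0000−25.0000)/(182.0448−139.7844) = 0.0000. V = [p*·25.0000 + (1−p*)·25.0000]/1.06 = 23.5849. B = V − Δ·S = 23.5849.
(1,1): S=211.6800. Δ = (V_up−V_dn)/(S_up−S_dn) = (0.0000−25.0000)/(237.0816−182.0448) = -0.4542. V = [p*·0.0000 + (1−p*)·25.0000]/1.06 = 5.4427. B = V − Δ·S = 101.5965.
(0,0): S=189.0000. Δ = (V_up−V_dn)/(S_up−S_dn) = (5.4427−23.5849)/(211.6800−162.5400) = -0.3692. V = [p*·5.4427 + (1−p*)·23.5849]/1.06 = 9.0843. B = V − Δ·S = 78.8621.
Self-financing check: at every node Δ·S+B equals the discounted successor values.

(0,0): Delta=-0.3692 Bond=78.8621
(1,0): Delta=0.0000 Bond=23.5849
(1,1): Delta=-0.4542 Bond=101.5965
V0=9.0843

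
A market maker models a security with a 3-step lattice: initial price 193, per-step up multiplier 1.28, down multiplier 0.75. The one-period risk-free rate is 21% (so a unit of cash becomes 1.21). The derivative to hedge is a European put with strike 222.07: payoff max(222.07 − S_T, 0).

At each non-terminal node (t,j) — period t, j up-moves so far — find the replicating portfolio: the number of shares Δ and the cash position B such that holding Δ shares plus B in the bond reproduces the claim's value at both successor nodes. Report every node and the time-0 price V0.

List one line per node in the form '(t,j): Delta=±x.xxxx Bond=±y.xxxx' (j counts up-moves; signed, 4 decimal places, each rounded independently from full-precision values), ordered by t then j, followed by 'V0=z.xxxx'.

(0,0): Delta=-0.1339 Bond=28.1622
(1,0): Delta=-0.8589 Bond=139.0195
(1,1): Delta=-0.0693 Bond=18.1067
(2,0): Delta=-1.0000 Bond=183.5289
(2,1): Delta=-0.8463 Bond=165.8831
(2,2): Delta=0.0000 Bond=0.0000
V0=2.3137

Under the risk-neutral measure, an up-move has probability p* = (R−d)/(u−d) = 0.8679 and values discount at R = 1.21.
Terminal payoffs: V(3,0)=140.6481, V(3,1)=83.1100, V(3,2)=0.0000, V(3,3)=0.0000
Node (2,0) S=108.5625: V=(p*·83.1100+(1−p*)·140.6481)/1.21=74.9664; Δ=(83.1100−140.6481)/(138.9600−81.4219)=-1.0000; B=V−Δ·S=183.5289
Node (2,1) S=185.2800: V=(p*·0.0000+(1−p*)·83.1100)/1.21=9.0717; Δ=(0.0000−83.1100)/(237.1584−138.9600)=-0.8463; B=V−Δ·S=165.8831
Node (2,2) S=316.2112: V=(p*·0.0000+(1−p*)·0.0000)/1.21=0.0000; Δ=(0.0000−0.0000)/(404.7503−237.1584)=0.0000; B=V−Δ·S=0.0000
Node (1,0) S=144.7500: V=(p*·9.0717+(1−p*)·74.9664)/1.21=14.6899; Δ=(9.0717−74.9664)/(185.2800−108.5625)=-0.8589; B=V−Δ·S=139.0195
Node (1,1) S=247.0400: V=(p*·0.0000+(1−p*)·9.0717)/1.21=0.9902; Δ=(0.0000−9.0717)/(316.2112−185.2800)=-0.0693; B=V−Δ·S=18.1067
Node (0,0) S=193.0000: V=(p*·0.9902+(1−p*)·14.6899)/1.21=2.3137; Δ=(0.9902−14.6899)/(247.0400−144.7500)=-0.1339; B=V−Δ·S=28.1622
Check: Δ(0,0)·S0 + B(0,0) = 2.3137 = V0.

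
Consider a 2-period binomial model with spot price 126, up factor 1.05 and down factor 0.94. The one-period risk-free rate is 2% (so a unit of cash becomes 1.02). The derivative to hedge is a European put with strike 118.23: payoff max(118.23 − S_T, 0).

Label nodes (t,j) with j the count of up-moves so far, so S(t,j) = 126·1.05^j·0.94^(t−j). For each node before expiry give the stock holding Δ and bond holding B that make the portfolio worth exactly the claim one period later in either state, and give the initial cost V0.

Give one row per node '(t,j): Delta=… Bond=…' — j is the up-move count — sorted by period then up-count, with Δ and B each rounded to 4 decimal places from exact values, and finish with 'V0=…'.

(0,0): Delta=-0.1330 Bond=17.2563
(1,0): Delta=-0.5293 Bond=64.5385
(1,1): Delta=0.0000 Bond=0.0000
V0=0.4930

The replicating-portfolio and risk-neutral prices coincide; use p* = (1.02−0.94)/(1.05−0.94) = 0.7273 for the latter.
Terminal payoffs: V(2,0)=6.8964, V(2,1)=0.0000, V(2,2)=0.0000
(1,0): S=118.4400. Δ = (V_up−V_dn)/(S_up−S_dn) = (0.0000−6.8964)/(124.3620−111.3336) = -0.5293. V = [p*·0.0000 + (1−p*)·6.8964]/1.02 = 1.8440. B = V − Δ·S = 64.5385.
(1,1): S=132.3000. Δ = (V_up−V_dn)/(S_up−S_dn) = (0.0000−0.0000)/(138.9150−124.3620) = 0.0000. V = [p*·0.0000 + (1−p*)·0.0000]/1.02 = 0.0000. B = V − Δ·S = 0.0000.
(0,0): S=126.0000. Δ = (V_up−V_dn)/(S_up−S_dn) = (0.0000−1.8440)/(132.3000−118.4400) = -0.1330. V = [p*·0.0000 + (1−p*)·1.8440]/1.02 = 0.4930. B = V − Δ·S = 17.2563.
Self-financing check: at every node Δ·S+B equals the discounted successor values.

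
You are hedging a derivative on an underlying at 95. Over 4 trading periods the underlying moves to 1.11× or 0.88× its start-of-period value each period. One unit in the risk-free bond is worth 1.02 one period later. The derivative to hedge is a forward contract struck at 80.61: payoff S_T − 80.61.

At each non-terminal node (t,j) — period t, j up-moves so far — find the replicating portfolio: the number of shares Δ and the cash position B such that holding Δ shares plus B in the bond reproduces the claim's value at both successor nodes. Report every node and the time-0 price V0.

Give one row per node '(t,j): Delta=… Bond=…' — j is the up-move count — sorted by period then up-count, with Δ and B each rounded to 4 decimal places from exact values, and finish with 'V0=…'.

Risk-neutral probability p* = (R−d)/(u−d) = (1.02−0.88)/(1.11−0.88) = 0.6087.
Terminal values V(4,·): V(4,0)=-23.6389, V(4,1)=-8.7488, V(4,2)=10.0331, V(4,3)=33.7240, V(4,4)=63.6067
Node (3,0) S=64.7398: V=(p*·-8.7488+(1−p*)·-23.6389)/1.02=-14.2896; Δ=(-8.7488−-23.6389)/(71.8612−56.9711)=1.0000; B=V−Δ·S=-79.0294
Node (3,1) S=81.6605: V=(p*·10.0331+(1−p*)·-8.7488)/1.02=2.6311; Δ=(10.0331−-8.7488)/(90.6431−71.8612)=1.0000; B=V−Δ·S=-79.0294
Node (3,2) S=103.0036: V=(p*·33.7240+(1−p*)·10.0331)/1.02=23.9741; Δ=(33.7240−10.0331)/(114.3340−90.6431)=1.0000; B=V−Δ·S=-79.0294
Node (3,3) S=129.9249: V=(p*·63.6067+(1−p*)·33.7240)/1.02=50.8955; Δ=(63.6067−33.7240)/(144.2167−114.3340)=1.0000; B=V−Δ·S=-79.0294
Node (2,0) S=73.5680: V=(p*·2.6311+(1−p*)·-14.2896)/1.02=-3.9118; Δ=(2.6311−-14.2896)/(81.6605−64.7398)=1.0000; B=V−Δ·S=-77.4798
Node (2,1) S=92.7960: V=(p*·23.9741+(1−p*)·2.6311)/1.02=15.3162; Δ=(23.9741−2.6311)/(103.0036−81.6605)=1.0000; B=V−Δ·S=-77.4798
Node (2,2) S=117.0495: V=(p*·50.8955+(1−p*)·23.9741)/1.02=39.5697; Δ=(50.8955−23.9741)/(129.9249−103.0036)=1.0000; B=V−Δ·S=-77.4798
Node (1,0) S=83.6000: V=(p*·15.3162+(1−p*)·-3.9118)/1.02=7.6394; Δ=(15.3162−-3.9118)/(92.7960−73.5680)=1.0000; B=V−Δ·S=-75.9606
Node (1,1) S=105.4500: V=(p*·39.5697+(1−p*)·15.3162)/1.02=29.4894; Δ=(39.5697−15.3162)/(117.0495−92.7960)=1.0000; B=V−Δ·S=-75.9606
Node (0,0) S=95.0000: V=(p*·29.4894+(1−p*)·7.6394)/1.02=20.5288; Δ=(29.4894−7.6394)/(105.4500−83.6000)=1.0000; B=V−Δ·S=-74.4712
Each (Δ,B) replicates both successor values, so the strategy is self-financing and V0 is arbitrage-free.

(0,0): Delta=1.0000 Bond=-74.4712
(1,0): Delta=1.0000 Bond=-75.9606
(1,1): Delta=1.0000 Bond=-75.9606
(2,0): Delta=1.0000 Bond=-77.4798
(2,1): Delta=1.0000 Bond=-77.4798
(2,2): Delta=1.0000 Bond=-77.4798
(3,0): Delta=1.0000 Bond=-79.0294
(3,1): Delta=1.0000 Bond=-79.0294
(3,2): Delta=1.0000 Bond=-79.0294
(3,3): Delta=1.0000 Bond=-79.0294
V0=20.5288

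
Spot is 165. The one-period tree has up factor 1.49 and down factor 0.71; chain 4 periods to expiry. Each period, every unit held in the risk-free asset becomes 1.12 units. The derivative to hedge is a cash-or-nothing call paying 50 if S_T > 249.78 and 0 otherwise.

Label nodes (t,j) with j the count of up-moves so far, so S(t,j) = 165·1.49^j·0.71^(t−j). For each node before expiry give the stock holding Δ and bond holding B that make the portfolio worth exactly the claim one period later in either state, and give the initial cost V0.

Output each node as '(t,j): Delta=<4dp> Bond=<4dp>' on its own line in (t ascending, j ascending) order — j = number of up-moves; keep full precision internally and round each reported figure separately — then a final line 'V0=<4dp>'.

Since d<R<u, set p* = (R−d)/(u−d) = 0.5256; price each node as the discounted p*-expectation of its children.
At expiry t=4: V(4,0)=0.0000, V(4,1)=0.0000, V(4,2)=0.0000, V(4,3)=50.0000, V(4,4)=50.0000
Node (3,0) S=59.0553: V=(p*·0.0000+(1−p*)·0.0000)/1.12=0.0000; Δ=(0.0000−0.0000)/(87.9924−41.9293)=0.0000; B=V−Δ·S=0.0000
Node (3,1) S=123.9330: V=(p*·0.0000+(1−p*)·0.0000)/1.12=0.0000; Δ=(0.0000−0.0000)/(184.6601−87.9924)=0.0000; B=V−Δ·S=0.0000
Node (3,2) S=260.0847: V=(p*·50.0000+(1−p*)·0.0000)/1.12=23.4661; Δ=(50.0000−0.0000)/(387.5262−184.6601)=0.2465; B=V−Δ·S=-40.6364
Node (3,3) S=545.8116: V=(p*·50.0000+(1−p*)·50.0000)/1.12=44.6429; Δ=(50.0000−50.0000)/(813.2593−387.5262)=0.0000; B=V−Δ·S=44.6429
Node (2,0) S=83.1765: V=(p*·0.0000+(1−p*)·0.0000)/1.12=0.0000; Δ=(0.0000−0.0000)/(123.9330−59.0553)=0.0000; B=V−Δ·S=0.0000
Node (2,1) S=174.5535: V=(p*·23.4661+(1−p*)·0.0000)/1.12=11.0132; Δ=(23.4661−0.0000)/(260.0847−123.9330)=0.1724; B=V−Δ·S=-19.0716
Node (2,2) S=366.3165: V=(p*·44.6429+(1−p*)·23.4661)/1.12=30.8906; Δ=(44.6429−23.4661)/(545.8116−260.0847)=0.0741; B=V−Δ·S=3.7409
Node (1,0) S=117.1500: V=(p*·11.0132+(1−p*)·0.0000)/1.12=5.1687; Δ=(11.0132−0.0000)/(174.5535−83.1765)=0.1205; B=V−Δ·S=-8.9507
Node (1,1) S=245.8500: V=(p*·30.8906+(1−p*)·11.0132)/1.12=19.1621; Δ=(30.8906−11.0132)/(366.3165−174.5535)=0.1037; B=V−Δ·S=-6.3218
Node (0,0) S=165.0000: V=(p*·19.1621+(1−p*)·5.1687)/1.12=11.1823; Δ=(19.1621−5.1687)/(245.8500−117.1500)=0.1087; B=V−Δ·S=-6.7579
Check: Δ(0,0)·S0 + B(0,0) = 11.1823 = V0.

(0,0): Delta=0.1087 Bond=-6.7579
(1,0): Delta=0.1205 Bond=-8.9507
(1,1): Delta=0.1037 Bond=-6.3218
(2,0): Delta=0.0000 Bond=0.0000
(2,1): Delta=0.1724 Bond=-19.0716
(2,2): Delta=0.0741 Bond=3.7409
(3,0): Delta=0.0000 Bond=0.0000
(3,1): Delta=0.0000 Bond=0.0000
(3,2): Delta=0.2465 Bond=-40.6364
(3,3): Delta=0.0000 Bond=44.6429
V0=11.1823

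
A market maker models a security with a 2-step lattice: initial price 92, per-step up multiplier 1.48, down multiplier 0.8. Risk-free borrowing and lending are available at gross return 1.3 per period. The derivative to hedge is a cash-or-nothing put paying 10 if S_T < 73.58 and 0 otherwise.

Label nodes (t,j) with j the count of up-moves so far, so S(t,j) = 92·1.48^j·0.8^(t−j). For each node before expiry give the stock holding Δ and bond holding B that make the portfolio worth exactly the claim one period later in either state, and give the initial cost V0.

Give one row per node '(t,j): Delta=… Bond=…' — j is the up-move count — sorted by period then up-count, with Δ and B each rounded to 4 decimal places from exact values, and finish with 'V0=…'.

(0,0): Delta=-0.0325 Bond=3.4090
(1,0): Delta=-0.1998 Bond=16.7421
(1,1): Delta=0.0000 Bond=0.0000
V0=0.4146

The replicating-portfolio and risk-neutral prices coincide; use p* = (1.3−0.8)/(1.48−0.8) = 0.7353 for the latter.
Payoff layer (t=2): V(2,0)=10.0000, V(2,1)=0.0000, V(2,2)=0.0000
Node (1,0) S=73.6000: V=(p*·0.0000+(1−p*)·10.0000)/1.3=2.0362; Δ=(0.0000−10.0000)/(108.9280−58.8800)=-0.1998; B=V−Δ·S=16.7421
Node (1,1) S=136.1600: V=(p*·0.0000+(1−p*)·0.0000)/1.3=0.0000; Δ=(0.0000−0.0000)/(201.5168−108.9280)=0.0000; B=V−Δ·S=0.0000
Node (0,0) S=92.0000: V=(p*·0.0000+(1−p*)·2.0362)/1.3=0.4146; Δ=(0.0000−2.0362)/(136.1600−73.6000)=-0.0325; B=V−Δ·S=3.4090
Self-financing check: at every node Δ·S+B equals the discounted successor values.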